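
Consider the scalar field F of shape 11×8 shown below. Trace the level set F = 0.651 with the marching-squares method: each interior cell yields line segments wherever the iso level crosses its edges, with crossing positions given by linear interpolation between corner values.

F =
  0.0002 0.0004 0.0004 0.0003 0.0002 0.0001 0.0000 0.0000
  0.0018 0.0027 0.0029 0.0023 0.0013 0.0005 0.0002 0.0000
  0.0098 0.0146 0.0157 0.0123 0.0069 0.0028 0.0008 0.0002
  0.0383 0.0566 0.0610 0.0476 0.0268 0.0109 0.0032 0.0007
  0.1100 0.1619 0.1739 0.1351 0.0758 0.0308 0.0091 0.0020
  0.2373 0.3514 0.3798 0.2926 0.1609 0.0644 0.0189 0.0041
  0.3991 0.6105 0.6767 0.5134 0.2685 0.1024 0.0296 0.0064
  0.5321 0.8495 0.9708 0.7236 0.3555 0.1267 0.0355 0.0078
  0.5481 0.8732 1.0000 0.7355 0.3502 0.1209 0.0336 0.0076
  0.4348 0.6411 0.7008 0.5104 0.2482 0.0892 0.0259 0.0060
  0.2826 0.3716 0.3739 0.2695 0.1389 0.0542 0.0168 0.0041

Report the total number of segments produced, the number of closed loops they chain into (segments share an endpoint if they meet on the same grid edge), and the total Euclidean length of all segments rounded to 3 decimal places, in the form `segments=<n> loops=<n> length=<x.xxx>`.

segments=14 loops=1 length=9.619

cell (5,1): code 0100 → (5.913,2.000)–(6.000,1.612)
cell (5,2): code 1000 → (6.000,2.157)–(5.913,2.000)
cell (6,0): code 0100 → (6.169,1.000)–(7.000,0.375)
cell (6,1): code 1110 → (6.000,1.612)–(6.169,1.000)
cell (6,2): code 1101 → (6.655,3.000)–(6.000,2.157)
cell (6,3): code 1000 → (7.000,3.197)–(6.655,3.000)
cell (7,0): code 0110 → (7.000,0.375)–(8.000,0.317)
cell (7,3): code 1001 → (8.000,3.219)–(7.000,3.197)
cell (8,0): code 0010 → (8.000,0.317)–(8.957,1.000)
cell (8,1): code 0111 → (8.957,1.000)–(9.000,1.166)
cell (8,2): code 1011 → (9.000,2.262)–(8.375,3.000)
cell (8,3): code 0001 → (8.375,3.000)–(8.000,3.219)
cell (9,1): code 0010 → (9.000,1.166)–(9.152,2.000)
cell (9,2): code 0001 → (9.152,2.000)–(9.000,2.262)
total: 14 segments, chained into 1 closed loop(s), length Σ = 9.618644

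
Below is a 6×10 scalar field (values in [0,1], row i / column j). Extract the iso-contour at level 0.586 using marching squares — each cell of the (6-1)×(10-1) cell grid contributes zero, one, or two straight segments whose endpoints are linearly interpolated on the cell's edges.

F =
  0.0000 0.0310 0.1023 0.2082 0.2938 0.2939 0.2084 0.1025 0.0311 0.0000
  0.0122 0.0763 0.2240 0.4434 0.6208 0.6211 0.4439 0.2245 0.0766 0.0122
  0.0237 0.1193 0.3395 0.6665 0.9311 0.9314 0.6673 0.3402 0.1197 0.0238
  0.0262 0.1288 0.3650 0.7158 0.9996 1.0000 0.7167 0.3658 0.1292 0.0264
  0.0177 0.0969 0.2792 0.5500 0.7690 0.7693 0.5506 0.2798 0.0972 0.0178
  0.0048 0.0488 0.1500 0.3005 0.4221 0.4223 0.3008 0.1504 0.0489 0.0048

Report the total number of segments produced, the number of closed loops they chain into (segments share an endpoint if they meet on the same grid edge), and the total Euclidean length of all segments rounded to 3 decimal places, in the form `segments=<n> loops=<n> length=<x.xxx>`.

segments=16 loops=1 length=11.647

cell (0,3): code 0100 → (0.894,4.000)–(1.000,3.804)
cell (0,4): code 1100 → (0.893,5.000)–(0.894,4.000)
cell (0,5): code 1000 → (1.000,5.198)–(0.893,5.000)
cell (1,2): code 0100 → (1.639,3.000)–(2.000,2.754)
cell (1,3): code 1110 → (1.000,3.804)–(1.639,3.000)
cell (1,5): code 1101 → (1.636,6.000)–(1.000,5.198)
cell (1,6): code 1000 → (2.000,6.249)–(1.636,6.000)
cell (2,2): code 0110 → (2.000,2.754)–(3.000,2.630)
cell (2,6): code 1001 → (3.000,6.372)–(2.000,6.249)
cell (3,2): code 0010 → (3.000,2.630)–(3.783,3.000)
cell (3,3): code 0111 → (3.783,3.000)–(4.000,3.164)
cell (3,5): code 1011 → (4.000,5.838)–(3.787,6.000)
cell (3,6): code 0001 → (3.787,6.000)–(3.000,6.372)
cell (4,3): code 0010 → (4.000,3.164)–(4.528,4.000)
cell (4,4): code 0011 → (4.528,4.000)–(4.528,5.000)
cell (4,5): code 0001 → (4.528,5.000)–(4.000,5.838)
total: 16 segments, chained into 1 closed loop(s), length Σ = 11.647128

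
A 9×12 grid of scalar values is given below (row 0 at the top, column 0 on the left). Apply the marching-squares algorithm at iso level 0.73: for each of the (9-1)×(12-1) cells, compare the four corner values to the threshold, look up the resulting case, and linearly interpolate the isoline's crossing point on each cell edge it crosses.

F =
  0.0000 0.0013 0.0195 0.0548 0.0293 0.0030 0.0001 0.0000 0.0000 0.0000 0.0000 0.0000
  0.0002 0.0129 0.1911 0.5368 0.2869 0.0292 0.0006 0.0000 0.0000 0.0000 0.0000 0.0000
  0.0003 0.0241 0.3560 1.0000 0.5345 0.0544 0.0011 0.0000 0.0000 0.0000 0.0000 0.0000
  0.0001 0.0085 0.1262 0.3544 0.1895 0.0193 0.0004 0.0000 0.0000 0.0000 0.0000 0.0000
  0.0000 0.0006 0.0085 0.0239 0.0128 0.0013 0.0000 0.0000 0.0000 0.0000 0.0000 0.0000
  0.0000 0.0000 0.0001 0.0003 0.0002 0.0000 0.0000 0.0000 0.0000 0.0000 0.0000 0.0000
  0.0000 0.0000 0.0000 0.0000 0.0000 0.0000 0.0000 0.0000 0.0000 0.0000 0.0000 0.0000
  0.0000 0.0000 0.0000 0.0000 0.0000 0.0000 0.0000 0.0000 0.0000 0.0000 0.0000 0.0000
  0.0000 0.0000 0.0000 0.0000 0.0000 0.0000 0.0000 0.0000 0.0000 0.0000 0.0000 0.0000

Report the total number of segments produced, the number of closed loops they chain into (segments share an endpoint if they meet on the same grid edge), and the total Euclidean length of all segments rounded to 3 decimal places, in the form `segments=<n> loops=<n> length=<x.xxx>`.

cell (1,2): code 0100 → (1.417,3.000)–(2.000,2.581)
cell (1,3): code 1000 → (2.000,3.580)–(1.417,3.000)
cell (2,2): code 0010 → (2.000,2.581)–(2.418,3.000)
cell (2,3): code 0001 → (2.418,3.000)–(2.000,3.580)
total: 4 segments, chained into 1 closed loop(s), length Σ = 2.847585

segments=4 loops=1 length=2.848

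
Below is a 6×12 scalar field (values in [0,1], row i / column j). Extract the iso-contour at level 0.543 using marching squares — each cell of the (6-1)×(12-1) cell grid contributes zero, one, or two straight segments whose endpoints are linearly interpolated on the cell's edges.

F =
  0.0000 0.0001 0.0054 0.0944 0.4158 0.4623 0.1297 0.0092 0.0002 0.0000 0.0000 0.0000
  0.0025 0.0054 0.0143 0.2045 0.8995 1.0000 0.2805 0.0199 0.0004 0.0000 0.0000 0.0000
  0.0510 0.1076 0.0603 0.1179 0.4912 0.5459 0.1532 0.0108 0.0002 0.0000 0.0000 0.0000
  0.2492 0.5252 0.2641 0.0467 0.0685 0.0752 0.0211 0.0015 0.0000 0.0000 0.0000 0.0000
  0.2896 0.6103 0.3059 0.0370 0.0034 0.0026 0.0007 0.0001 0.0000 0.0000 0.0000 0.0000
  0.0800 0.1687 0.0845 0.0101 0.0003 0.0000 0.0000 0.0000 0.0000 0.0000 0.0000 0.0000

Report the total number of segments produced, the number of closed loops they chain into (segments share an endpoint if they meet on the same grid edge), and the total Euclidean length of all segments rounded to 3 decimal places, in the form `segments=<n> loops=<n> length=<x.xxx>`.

segments=12 loops=2 length=8.344

cell (0,3): code 0100 → (0.263,4.000)–(1.000,3.487)
cell (0,4): code 1100 → (0.150,5.000)–(0.263,4.000)
cell (0,5): code 1000 → (1.000,5.635)–(0.150,5.000)
cell (1,3): code 0010 → (1.000,3.487)–(1.873,4.000)
cell (1,4): code 0111 → (1.873,4.000)–(2.000,4.947)
cell (1,5): code 1001 → (2.000,5.007)–(1.000,5.635)
cell (2,4): code 0010 → (2.000,4.947)–(2.006,5.000)
cell (2,5): code 0001 → (2.006,5.000)–(2.000,5.007)
cell (3,0): code 0100 → (3.209,1.000)–(4.000,0.790)
cell (3,1): code 1000 → (4.000,1.221)–(3.209,1.000)
cell (4,0): code 0010 → (4.000,0.790)–(4.152,1.000)
cell (4,1): code 0001 → (4.152,1.000)–(4.000,1.221)
total: 12 segments, chained into 2 closed loop(s), length Σ = 8.344400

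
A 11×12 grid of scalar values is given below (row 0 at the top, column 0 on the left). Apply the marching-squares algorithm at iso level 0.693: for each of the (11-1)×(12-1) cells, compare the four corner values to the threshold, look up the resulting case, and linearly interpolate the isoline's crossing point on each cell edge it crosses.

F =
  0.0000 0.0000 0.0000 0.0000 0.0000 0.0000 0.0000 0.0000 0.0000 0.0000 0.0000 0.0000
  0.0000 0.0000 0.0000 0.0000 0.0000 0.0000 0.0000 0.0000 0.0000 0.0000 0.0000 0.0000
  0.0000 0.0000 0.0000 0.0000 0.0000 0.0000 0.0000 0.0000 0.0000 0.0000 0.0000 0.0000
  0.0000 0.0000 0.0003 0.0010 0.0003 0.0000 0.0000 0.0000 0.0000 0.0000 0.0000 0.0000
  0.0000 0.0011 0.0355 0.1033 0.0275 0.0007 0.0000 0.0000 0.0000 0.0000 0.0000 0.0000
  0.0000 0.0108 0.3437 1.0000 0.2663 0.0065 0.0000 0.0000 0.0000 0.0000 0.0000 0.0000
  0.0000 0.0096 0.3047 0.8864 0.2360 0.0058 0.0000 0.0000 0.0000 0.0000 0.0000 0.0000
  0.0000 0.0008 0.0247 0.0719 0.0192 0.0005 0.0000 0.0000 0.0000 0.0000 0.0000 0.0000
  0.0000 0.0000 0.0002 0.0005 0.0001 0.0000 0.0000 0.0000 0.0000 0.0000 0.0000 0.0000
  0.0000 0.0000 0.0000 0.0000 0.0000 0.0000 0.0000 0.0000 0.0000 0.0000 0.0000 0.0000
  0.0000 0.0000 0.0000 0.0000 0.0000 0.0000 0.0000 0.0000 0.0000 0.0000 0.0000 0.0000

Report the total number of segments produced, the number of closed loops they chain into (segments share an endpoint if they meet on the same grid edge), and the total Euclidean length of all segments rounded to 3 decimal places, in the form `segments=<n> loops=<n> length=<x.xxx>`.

cell (4,2): code 0100 → (4.658,3.000)–(5.000,2.532)
cell (4,3): code 1000 → (5.000,3.418)–(4.658,3.000)
cell (5,2): code 0110 → (5.000,2.532)–(6.000,2.668)
cell (5,3): code 1001 → (6.000,3.297)–(5.000,3.418)
cell (6,2): code 0010 → (6.000,2.668)–(6.237,3.000)
cell (6,3): code 0001 → (6.237,3.000)–(6.000,3.297)
total: 6 segments, chained into 1 closed loop(s), length Σ = 3.925822

segments=6 loops=1 length=3.926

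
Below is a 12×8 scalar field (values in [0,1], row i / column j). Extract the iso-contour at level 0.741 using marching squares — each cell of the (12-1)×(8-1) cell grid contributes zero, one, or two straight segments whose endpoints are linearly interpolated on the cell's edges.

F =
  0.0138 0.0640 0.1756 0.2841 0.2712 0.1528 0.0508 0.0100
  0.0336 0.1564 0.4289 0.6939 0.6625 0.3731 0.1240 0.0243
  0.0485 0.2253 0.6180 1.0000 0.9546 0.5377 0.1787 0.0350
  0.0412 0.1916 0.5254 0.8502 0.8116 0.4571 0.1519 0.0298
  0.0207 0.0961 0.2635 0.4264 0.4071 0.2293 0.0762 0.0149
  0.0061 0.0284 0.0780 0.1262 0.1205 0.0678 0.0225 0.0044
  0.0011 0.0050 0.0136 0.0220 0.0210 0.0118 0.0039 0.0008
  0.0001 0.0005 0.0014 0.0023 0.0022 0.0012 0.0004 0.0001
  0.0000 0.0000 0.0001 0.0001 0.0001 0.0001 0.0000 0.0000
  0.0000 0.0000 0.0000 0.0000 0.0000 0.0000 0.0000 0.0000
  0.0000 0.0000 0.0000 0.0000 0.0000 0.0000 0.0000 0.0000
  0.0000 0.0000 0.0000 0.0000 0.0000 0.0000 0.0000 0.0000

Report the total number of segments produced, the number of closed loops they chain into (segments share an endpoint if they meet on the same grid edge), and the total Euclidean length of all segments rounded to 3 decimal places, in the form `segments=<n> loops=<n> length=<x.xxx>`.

cell (1,2): code 0100 → (1.154,3.000)–(2.000,2.322)
cell (1,3): code 1100 → (1.269,4.000)–(1.154,3.000)
cell (1,4): code 1000 → (2.000,4.512)–(1.269,4.000)
cell (2,2): code 0110 → (2.000,2.322)–(3.000,2.664)
cell (2,4): code 1001 → (3.000,4.199)–(2.000,4.512)
cell (3,2): code 0010 → (3.000,2.664)–(3.258,3.000)
cell (3,3): code 0011 → (3.258,3.000)–(3.175,4.000)
cell (3,4): code 0001 → (3.175,4.000)–(3.000,4.199)
total: 8 segments, chained into 1 closed loop(s), length Σ = 6.780278

segments=8 loops=1 length=6.780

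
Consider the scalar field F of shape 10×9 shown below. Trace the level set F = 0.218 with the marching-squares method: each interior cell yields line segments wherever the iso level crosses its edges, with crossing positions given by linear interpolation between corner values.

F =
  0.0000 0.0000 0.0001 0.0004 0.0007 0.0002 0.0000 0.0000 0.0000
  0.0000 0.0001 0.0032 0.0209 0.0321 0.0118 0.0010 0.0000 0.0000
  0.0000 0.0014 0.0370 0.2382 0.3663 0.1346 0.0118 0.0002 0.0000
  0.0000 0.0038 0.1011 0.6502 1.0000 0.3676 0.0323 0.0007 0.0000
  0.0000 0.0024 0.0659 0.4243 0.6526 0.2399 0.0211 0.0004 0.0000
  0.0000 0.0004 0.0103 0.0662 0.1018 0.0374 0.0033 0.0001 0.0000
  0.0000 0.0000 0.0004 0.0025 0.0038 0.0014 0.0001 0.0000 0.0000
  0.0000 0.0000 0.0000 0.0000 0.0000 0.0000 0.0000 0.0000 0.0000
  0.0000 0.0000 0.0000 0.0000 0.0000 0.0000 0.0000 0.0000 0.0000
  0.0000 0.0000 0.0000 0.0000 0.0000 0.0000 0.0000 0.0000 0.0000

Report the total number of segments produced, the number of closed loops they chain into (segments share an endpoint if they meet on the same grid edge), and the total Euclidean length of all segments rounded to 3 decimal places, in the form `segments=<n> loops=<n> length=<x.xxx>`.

segments=12 loops=1 length=9.752

cell (1,2): code 0100 → (1.907,3.000)–(2.000,2.900)
cell (1,3): code 1100 → (1.556,4.000)–(1.907,3.000)
cell (1,4): code 1000 → (2.000,4.640)–(1.556,4.000)
cell (2,2): code 0110 → (2.000,2.900)–(3.000,2.213)
cell (2,4): code 1101 → (2.358,5.000)–(2.000,4.640)
cell (2,5): code 1000 → (3.000,5.446)–(2.358,5.000)
cell (3,2): code 0110 → (3.000,2.213)–(4.000,2.424)
cell (3,5): code 1001 → (4.000,5.100)–(3.000,5.446)
cell (4,2): code 0010 → (4.000,2.424)–(4.576,3.000)
cell (4,3): code 0011 → (4.576,3.000)–(4.789,4.000)
cell (4,4): code 0011 → (4.789,4.000)–(4.108,5.000)
cell (4,5): code 0001 → (4.108,5.000)–(4.000,5.100)
total: 12 segments, chained into 1 closed loop(s), length Σ = 9.752232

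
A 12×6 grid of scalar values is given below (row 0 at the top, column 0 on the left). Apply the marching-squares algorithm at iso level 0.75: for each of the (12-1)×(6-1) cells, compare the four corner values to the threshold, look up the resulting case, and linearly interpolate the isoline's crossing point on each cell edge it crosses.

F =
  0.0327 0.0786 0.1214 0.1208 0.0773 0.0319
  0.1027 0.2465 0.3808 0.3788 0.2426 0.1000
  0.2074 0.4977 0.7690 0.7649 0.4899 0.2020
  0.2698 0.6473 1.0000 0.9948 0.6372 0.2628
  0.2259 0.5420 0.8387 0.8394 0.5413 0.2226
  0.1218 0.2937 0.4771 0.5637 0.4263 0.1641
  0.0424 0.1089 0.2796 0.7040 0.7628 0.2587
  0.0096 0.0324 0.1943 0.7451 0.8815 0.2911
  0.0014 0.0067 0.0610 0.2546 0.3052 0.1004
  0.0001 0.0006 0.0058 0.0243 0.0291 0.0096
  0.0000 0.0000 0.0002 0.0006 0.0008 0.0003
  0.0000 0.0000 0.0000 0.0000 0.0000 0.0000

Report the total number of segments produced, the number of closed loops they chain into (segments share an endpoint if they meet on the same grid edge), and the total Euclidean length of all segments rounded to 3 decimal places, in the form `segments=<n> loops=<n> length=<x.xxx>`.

cell (1,1): code 0100 → (1.951,2.000)–(2.000,1.930)
cell (1,2): code 1100 → (1.961,3.000)–(1.951,2.000)
cell (1,3): code 1000 → (2.000,3.054)–(1.961,3.000)
cell (2,1): code 0110 → (2.000,1.930)–(3.000,1.291)
cell (2,3): code 1001 → (3.000,3.685)–(2.000,3.054)
cell (3,1): code 0110 → (3.000,1.291)–(4.000,1.701)
cell (3,3): code 1001 → (4.000,3.300)–(3.000,3.685)
cell (4,1): code 0010 → (4.000,1.701)–(4.245,2.000)
cell (4,2): code 0011 → (4.245,2.000)–(4.324,3.000)
cell (4,3): code 0001 → (4.324,3.000)–(4.000,3.300)
cell (5,3): code 0100 → (5.962,4.000)–(6.000,3.782)
cell (5,4): code 1000 → (6.000,4.025)–(5.962,4.000)
cell (6,3): code 0110 → (6.000,3.782)–(7.000,3.036)
cell (6,4): code 1001 → (7.000,4.223)–(6.000,4.025)
cell (7,3): code 0010 → (7.000,3.036)–(7.228,4.000)
cell (7,4): code 0001 → (7.228,4.000)–(7.000,4.223)
total: 16 segments, chained into 2 closed loop(s), length Σ = 11.347832

segments=16 loops=2 length=11.348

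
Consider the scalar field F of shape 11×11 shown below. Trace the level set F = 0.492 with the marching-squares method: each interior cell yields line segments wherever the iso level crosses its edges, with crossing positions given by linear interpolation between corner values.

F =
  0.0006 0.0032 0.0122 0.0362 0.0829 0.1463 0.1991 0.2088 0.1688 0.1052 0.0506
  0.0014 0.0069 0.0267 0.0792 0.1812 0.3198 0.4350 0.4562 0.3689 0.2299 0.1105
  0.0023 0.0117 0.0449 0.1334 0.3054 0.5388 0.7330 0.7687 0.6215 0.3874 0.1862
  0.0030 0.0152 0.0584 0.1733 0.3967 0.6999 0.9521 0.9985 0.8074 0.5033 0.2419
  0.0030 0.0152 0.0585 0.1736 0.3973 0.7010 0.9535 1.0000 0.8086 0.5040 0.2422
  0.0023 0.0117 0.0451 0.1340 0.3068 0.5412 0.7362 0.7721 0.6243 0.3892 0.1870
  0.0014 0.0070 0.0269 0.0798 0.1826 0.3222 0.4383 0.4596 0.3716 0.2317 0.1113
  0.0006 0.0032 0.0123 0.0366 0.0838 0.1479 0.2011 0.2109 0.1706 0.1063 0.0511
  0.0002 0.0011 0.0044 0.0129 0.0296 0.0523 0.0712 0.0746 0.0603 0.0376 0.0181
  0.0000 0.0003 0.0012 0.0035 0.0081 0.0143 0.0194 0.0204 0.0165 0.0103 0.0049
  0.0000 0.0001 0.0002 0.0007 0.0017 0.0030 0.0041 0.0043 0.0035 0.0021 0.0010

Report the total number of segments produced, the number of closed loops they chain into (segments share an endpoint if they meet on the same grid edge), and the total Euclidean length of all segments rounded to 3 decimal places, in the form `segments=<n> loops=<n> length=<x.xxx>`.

segments=18 loops=1 length=15.035

cell (1,4): code 0100 → (1.786,5.000)–(2.000,4.799)
cell (1,5): code 1100 → (1.191,6.000)–(1.786,5.000)
cell (1,6): code 1100 → (1.115,7.000)–(1.191,6.000)
cell (1,7): code 1100 → (1.487,8.000)–(1.115,7.000)
cell (1,8): code 1000 → (2.000,8.553)–(1.487,8.000)
cell (2,4): code 0110 → (2.000,4.799)–(3.000,4.314)
cell (2,8): code 1101 → (2.903,9.000)–(2.000,8.553)
cell (2,9): code 1000 → (3.000,9.043)–(2.903,9.000)
cell (3,4): code 0110 → (3.000,4.314)–(4.000,4.312)
cell (3,9): code 1001 → (4.000,9.046)–(3.000,9.043)
cell (4,4): code 0110 → (4.000,4.312)–(5.000,4.790)
cell (4,8): code 1011 → (5.000,8.563)–(4.105,9.000)
cell (4,9): code 0001 → (4.105,9.000)–(4.000,9.046)
cell (5,4): code 0010 → (5.000,4.790)–(5.225,5.000)
cell (5,5): code 0011 → (5.225,5.000)–(5.820,6.000)
cell (5,6): code 0011 → (5.820,6.000)–(5.896,7.000)
cell (5,7): code 0011 → (5.896,7.000)–(5.524,8.000)
cell (5,8): code 0001 → (5.524,8.000)–(5.000,8.563)
total: 18 segments, chained into 1 closed loop(s), length Σ = 15.035291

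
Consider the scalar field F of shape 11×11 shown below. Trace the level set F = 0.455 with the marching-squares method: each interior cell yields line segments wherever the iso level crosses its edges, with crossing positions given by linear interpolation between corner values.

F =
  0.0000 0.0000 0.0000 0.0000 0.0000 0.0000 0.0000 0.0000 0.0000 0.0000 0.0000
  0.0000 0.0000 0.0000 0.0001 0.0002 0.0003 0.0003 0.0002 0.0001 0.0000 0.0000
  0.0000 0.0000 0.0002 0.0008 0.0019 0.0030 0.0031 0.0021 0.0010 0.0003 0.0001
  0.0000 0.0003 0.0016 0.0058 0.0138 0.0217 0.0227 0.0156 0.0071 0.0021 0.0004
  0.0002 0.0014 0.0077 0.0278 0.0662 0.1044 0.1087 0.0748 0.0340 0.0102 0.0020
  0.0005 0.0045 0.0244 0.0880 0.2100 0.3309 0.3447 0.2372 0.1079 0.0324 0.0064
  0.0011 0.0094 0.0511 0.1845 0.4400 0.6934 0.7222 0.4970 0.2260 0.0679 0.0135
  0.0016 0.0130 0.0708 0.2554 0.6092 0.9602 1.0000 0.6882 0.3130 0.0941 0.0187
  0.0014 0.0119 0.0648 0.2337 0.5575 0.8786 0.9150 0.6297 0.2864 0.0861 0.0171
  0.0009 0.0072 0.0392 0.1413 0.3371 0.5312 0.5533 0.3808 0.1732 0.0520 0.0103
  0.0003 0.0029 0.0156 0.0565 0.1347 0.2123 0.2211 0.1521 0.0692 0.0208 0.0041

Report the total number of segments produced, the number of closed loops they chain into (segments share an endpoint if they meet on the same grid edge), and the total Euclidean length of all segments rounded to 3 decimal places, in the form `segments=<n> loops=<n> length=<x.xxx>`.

cell (5,4): code 0100 → (5.342,5.000)–(6.000,4.059)
cell (5,5): code 1100 → (5.292,6.000)–(5.342,5.000)
cell (5,6): code 1100 → (5.838,7.000)–(5.292,6.000)
cell (5,7): code 1000 → (6.000,7.155)–(5.838,7.000)
cell (6,3): code 0100 → (6.089,4.000)–(7.000,3.564)
cell (6,4): code 1110 → (6.000,4.059)–(6.089,4.000)
cell (6,7): code 1001 → (7.000,7.622)–(6.000,7.155)
cell (7,3): code 0110 → (7.000,3.564)–(8.000,3.683)
cell (7,7): code 1001 → (8.000,7.509)–(7.000,7.622)
cell (8,3): code 0010 → (8.000,3.683)–(8.465,4.000)
cell (8,4): code 0111 → (8.465,4.000)–(9.000,4.607)
cell (8,6): code 1011 → (9.000,6.570)–(8.702,7.000)
cell (8,7): code 0001 → (8.702,7.000)–(8.000,7.509)
cell (9,4): code 0010 → (9.000,4.607)–(9.239,5.000)
cell (9,5): code 0011 → (9.239,5.000)–(9.296,6.000)
cell (9,6): code 0001 → (9.296,6.000)–(9.000,6.570)
total: 16 segments, chained into 1 closed loop(s), length Σ = 12.611782

segments=16 loops=1 length=12.612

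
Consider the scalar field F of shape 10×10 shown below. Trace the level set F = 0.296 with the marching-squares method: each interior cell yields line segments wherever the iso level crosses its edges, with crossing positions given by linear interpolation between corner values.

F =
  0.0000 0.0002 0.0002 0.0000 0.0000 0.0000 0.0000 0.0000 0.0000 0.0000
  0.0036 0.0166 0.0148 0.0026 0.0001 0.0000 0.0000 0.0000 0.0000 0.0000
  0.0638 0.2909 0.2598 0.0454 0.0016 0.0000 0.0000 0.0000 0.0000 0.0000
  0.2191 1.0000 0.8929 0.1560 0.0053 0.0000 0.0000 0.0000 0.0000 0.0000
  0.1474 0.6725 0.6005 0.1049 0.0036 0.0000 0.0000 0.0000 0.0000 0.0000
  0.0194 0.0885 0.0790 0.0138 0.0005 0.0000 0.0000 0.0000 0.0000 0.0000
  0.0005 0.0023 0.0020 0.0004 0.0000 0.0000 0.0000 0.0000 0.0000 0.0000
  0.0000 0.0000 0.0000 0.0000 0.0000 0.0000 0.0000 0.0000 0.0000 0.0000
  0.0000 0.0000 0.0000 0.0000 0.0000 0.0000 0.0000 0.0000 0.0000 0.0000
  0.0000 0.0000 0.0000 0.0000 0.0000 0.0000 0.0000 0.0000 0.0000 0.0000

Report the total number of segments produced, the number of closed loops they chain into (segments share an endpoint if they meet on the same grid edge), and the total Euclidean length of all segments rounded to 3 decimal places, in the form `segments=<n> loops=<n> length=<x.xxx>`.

segments=8 loops=1 length=8.435

cell (2,0): code 0100 → (2.007,1.000)–(3.000,0.098)
cell (2,1): code 1100 → (2.057,2.000)–(2.007,1.000)
cell (2,2): code 1000 → (3.000,2.810)–(2.057,2.000)
cell (3,0): code 0110 → (3.000,0.098)–(4.000,0.283)
cell (3,2): code 1001 → (4.000,2.614)–(3.000,2.810)
cell (4,0): code 0010 → (4.000,0.283)–(4.645,1.000)
cell (4,1): code 0011 → (4.645,1.000)–(4.584,2.000)
cell (4,2): code 0001 → (4.584,2.000)–(4.000,2.614)
total: 8 segments, chained into 1 closed loop(s), length Σ = 8.434794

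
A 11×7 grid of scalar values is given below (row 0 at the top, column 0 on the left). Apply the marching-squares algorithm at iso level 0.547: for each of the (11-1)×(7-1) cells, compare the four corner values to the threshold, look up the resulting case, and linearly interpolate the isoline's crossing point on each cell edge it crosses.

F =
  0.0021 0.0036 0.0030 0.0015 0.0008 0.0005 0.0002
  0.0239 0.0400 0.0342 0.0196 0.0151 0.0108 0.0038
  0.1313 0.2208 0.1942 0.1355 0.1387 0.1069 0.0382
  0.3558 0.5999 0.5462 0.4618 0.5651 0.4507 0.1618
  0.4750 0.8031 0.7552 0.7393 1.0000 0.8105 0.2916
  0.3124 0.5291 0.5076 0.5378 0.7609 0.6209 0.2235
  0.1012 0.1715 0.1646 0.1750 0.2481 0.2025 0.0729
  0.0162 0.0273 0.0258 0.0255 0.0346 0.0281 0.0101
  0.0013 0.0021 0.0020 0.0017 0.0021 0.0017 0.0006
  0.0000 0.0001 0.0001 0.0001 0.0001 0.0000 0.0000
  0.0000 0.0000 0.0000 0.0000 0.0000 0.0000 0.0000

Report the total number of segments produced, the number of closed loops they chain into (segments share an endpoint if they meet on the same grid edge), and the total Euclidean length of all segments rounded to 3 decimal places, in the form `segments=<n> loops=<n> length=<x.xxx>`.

segments=18 loops=1 length=13.131

cell (2,0): code 0100 → (2.860,1.000)–(3.000,0.783)
cell (2,1): code 1000 → (3.000,1.985)–(2.860,1.000)
cell (2,3): code 0100 → (2.958,4.000)–(3.000,3.825)
cell (2,4): code 1000 → (3.000,4.158)–(2.958,4.000)
cell (3,0): code 0110 → (3.000,0.783)–(4.000,0.219)
cell (3,1): code 1101 → (3.004,2.000)–(3.000,1.985)
cell (3,2): code 1100 → (3.307,3.000)–(3.004,2.000)
cell (3,3): code 1110 → (3.000,3.825)–(3.307,3.000)
cell (3,4): code 1101 → (3.268,5.000)–(3.000,4.158)
cell (3,5): code 1000 → (4.000,5.508)–(3.268,5.000)
cell (4,0): code 0010 → (4.000,0.219)–(4.935,1.000)
cell (4,1): code 0011 → (4.935,1.000)–(4.841,2.000)
cell (4,2): code 0011 → (4.841,2.000)–(4.954,3.000)
cell (4,3): code 0111 → (4.954,3.000)–(5.000,3.041)
cell (4,5): code 1001 → (5.000,5.186)–(4.000,5.508)
cell (5,3): code 0010 → (5.000,3.041)–(5.417,4.000)
cell (5,4): code 0011 → (5.417,4.000)–(5.177,5.000)
cell (5,5): code 0001 → (5.177,5.000)–(5.000,5.186)
total: 18 segments, chained into 1 closed loop(s), length Σ = 13.130828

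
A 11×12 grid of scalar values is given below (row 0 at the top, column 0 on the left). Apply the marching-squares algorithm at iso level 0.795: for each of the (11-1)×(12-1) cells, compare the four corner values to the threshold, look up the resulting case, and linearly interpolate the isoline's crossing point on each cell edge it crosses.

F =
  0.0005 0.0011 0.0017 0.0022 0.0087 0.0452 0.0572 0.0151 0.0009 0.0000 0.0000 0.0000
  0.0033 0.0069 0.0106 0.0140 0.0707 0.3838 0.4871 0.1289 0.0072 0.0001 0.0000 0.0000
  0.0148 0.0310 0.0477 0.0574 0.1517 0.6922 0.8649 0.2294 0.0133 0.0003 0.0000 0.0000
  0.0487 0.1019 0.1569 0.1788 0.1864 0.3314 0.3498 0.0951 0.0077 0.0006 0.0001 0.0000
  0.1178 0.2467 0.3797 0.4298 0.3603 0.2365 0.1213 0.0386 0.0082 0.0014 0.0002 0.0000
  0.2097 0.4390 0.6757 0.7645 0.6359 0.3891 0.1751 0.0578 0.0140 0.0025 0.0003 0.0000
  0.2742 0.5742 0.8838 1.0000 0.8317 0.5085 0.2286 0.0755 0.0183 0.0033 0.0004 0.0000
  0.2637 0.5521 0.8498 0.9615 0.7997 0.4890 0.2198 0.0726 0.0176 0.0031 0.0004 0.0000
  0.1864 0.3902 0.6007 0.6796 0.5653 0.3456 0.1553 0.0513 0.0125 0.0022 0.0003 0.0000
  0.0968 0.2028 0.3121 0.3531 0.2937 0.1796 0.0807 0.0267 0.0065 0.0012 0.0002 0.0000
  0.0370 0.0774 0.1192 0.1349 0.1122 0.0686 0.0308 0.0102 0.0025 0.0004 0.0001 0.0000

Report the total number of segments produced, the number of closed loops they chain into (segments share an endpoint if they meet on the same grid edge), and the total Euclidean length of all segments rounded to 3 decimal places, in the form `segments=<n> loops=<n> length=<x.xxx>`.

segments=14 loops=2 length=8.840

cell (1,5): code 0100 → (1.815,6.000)–(2.000,5.595)
cell (1,6): code 1000 → (2.000,6.110)–(1.815,6.000)
cell (2,5): code 0010 → (2.000,5.595)–(2.136,6.000)
cell (2,6): code 0001 → (2.136,6.000)–(2.000,6.110)
cell (5,1): code 0100 → (5.573,2.000)–(6.000,1.713)
cell (5,2): code 1100 → (5.130,3.000)–(5.573,2.000)
cell (5,3): code 1100 → (5.813,4.000)–(5.130,3.000)
cell (5,4): code 1000 → (6.000,4.114)–(5.813,4.000)
cell (6,1): code 0110 → (6.000,1.713)–(7.000,1.816)
cell (6,4): code 1001 → (7.000,4.015)–(6.000,4.114)
cell (7,1): code 0010 → (7.000,1.816)–(7.220,2.000)
cell (7,2): code 0011 → (7.220,2.000)–(7.591,3.000)
cell (7,3): code 0011 → (7.591,3.000)–(7.020,4.000)
cell (7,4): code 0001 → (7.020,4.000)–(7.000,4.015)
total: 14 segments, chained into 2 closed loop(s), length Σ = 8.840082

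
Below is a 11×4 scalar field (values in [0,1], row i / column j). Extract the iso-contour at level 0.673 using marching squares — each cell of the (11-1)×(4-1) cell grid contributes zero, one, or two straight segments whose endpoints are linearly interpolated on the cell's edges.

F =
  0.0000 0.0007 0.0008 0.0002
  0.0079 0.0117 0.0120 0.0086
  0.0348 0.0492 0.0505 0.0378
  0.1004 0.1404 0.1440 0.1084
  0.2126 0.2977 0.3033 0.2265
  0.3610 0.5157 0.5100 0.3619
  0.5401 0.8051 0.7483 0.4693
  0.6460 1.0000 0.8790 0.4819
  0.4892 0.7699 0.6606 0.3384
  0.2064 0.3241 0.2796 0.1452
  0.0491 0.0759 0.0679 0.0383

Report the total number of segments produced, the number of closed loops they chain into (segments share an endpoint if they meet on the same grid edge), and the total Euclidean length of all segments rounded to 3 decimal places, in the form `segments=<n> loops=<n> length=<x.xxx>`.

cell (5,0): code 0100 → (5.544,1.000)–(6.000,0.502)
cell (5,1): code 1100 → (5.684,2.000)–(5.544,1.000)
cell (5,2): code 1000 → (6.000,2.270)–(5.684,2.000)
cell (6,0): code 0110 → (6.000,0.502)–(7.000,0.076)
cell (6,2): code 1001 → (7.000,2.519)–(6.000,2.270)
cell (7,0): code 0110 → (7.000,0.076)–(8.000,0.655)
cell (7,1): code 1011 → (8.000,1.887)–(7.943,2.000)
cell (7,2): code 0001 → (7.943,2.000)–(7.000,2.519)
cell (8,0): code 0010 → (8.000,0.655)–(8.217,1.000)
cell (8,1): code 0001 → (8.217,1.000)–(8.000,1.887)
total: 10 segments, chained into 1 closed loop(s), length Σ = 7.897813

segments=10 loops=1 length=7.898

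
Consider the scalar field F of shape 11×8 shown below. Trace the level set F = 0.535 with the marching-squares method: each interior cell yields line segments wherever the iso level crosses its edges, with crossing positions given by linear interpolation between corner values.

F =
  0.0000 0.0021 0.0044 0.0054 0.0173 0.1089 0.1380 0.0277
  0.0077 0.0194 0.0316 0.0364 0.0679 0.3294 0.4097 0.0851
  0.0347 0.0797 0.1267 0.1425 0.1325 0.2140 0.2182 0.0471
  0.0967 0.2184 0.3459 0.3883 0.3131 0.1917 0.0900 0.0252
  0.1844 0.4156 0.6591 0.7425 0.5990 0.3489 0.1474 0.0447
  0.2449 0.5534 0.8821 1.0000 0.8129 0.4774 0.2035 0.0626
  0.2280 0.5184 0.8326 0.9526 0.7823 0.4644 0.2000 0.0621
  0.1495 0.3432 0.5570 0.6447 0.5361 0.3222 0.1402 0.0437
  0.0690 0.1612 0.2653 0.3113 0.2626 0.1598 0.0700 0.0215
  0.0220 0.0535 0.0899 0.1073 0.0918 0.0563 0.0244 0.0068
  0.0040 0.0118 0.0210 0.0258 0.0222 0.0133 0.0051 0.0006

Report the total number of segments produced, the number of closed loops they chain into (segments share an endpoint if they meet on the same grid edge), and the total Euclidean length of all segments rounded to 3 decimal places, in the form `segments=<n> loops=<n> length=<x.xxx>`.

cell (3,1): code 0100 → (3.604,2.000)–(4.000,1.490)
cell (3,2): code 1100 → (3.414,3.000)–(3.604,2.000)
cell (3,3): code 1100 → (3.776,4.000)–(3.414,3.000)
cell (3,4): code 1000 → (4.000,4.256)–(3.776,4.000)
cell (4,0): code 0100 → (4.866,1.000)–(5.000,0.940)
cell (4,1): code 1110 → (4.000,1.490)–(4.866,1.000)
cell (4,4): code 1001 → (5.000,4.828)–(4.000,4.256)
cell (5,0): code 0010 → (5.000,0.940)–(5.526,1.000)
cell (5,1): code 0111 → (5.526,1.000)–(6.000,1.053)
cell (5,4): code 1001 → (6.000,4.778)–(5.000,4.828)
cell (6,1): code 0110 → (6.000,1.053)–(7.000,1.897)
cell (6,4): code 1001 → (7.000,4.005)–(6.000,4.778)
cell (7,1): code 0010 → (7.000,1.897)–(7.075,2.000)
cell (7,2): code 0011 → (7.075,2.000)–(7.329,3.000)
cell (7,3): code 0011 → (7.329,3.000)–(7.004,4.000)
cell (7,4): code 0001 → (7.004,4.000)–(7.000,4.005)
total: 16 segments, chained into 1 closed loop(s), length Σ = 12.158308

segments=16 loops=1 length=12.158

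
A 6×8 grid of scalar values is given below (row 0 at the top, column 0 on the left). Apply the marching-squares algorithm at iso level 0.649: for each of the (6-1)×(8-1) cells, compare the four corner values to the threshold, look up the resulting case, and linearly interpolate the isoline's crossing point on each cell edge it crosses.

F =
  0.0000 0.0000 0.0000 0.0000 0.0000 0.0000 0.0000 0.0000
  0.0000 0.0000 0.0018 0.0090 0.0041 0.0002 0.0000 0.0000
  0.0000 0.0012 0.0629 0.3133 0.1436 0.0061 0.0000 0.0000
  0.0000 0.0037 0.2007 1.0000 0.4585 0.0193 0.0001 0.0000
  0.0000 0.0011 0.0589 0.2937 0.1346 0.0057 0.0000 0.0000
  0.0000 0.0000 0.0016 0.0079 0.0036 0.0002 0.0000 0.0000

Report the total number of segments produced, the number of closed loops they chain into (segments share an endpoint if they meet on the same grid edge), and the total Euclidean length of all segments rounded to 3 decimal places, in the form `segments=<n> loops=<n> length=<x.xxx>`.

cell (2,2): code 0100 → (2.489,3.000)–(3.000,2.561)
cell (2,3): code 1000 → (3.000,3.648)–(2.489,3.000)
cell (3,2): code 0010 → (3.000,2.561)–(3.497,3.000)
cell (3,3): code 0001 → (3.497,3.000)–(3.000,3.648)
total: 4 segments, chained into 1 closed loop(s), length Σ = 2.979314

segments=4 loops=1 length=2.979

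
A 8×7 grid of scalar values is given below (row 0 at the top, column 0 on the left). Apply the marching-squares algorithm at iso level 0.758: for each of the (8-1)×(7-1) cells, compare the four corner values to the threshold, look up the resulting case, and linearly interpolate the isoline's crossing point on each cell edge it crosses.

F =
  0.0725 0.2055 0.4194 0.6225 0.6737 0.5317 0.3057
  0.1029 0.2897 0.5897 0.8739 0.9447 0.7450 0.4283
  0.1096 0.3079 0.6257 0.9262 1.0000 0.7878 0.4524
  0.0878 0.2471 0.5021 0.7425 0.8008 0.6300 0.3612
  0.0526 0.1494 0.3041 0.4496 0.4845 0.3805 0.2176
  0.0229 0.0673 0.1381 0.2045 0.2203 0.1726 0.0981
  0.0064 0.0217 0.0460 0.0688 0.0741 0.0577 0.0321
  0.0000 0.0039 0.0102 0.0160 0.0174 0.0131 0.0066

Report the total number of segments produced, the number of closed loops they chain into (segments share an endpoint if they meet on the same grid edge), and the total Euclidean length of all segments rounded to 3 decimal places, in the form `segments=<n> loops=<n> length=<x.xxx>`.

cell (0,2): code 0100 → (0.539,3.000)–(1.000,2.592)
cell (0,3): code 1100 → (0.311,4.000)–(0.539,3.000)
cell (0,4): code 1000 → (1.000,4.935)–(0.311,4.000)
cell (1,2): code 0110 → (1.000,2.592)–(2.000,2.440)
cell (1,4): code 1101 → (1.304,5.000)–(1.000,4.935)
cell (1,5): code 1000 → (2.000,5.089)–(1.304,5.000)
cell (2,2): code 0010 → (2.000,2.440)–(2.916,3.000)
cell (2,3): code 0111 → (2.916,3.000)–(3.000,3.266)
cell (2,4): code 1011 → (3.000,4.251)–(2.189,5.000)
cell (2,5): code 0001 → (2.189,5.000)–(2.000,5.089)
cell (3,3): code 0010 → (3.000,3.266)–(3.135,4.000)
cell (3,4): code 0001 → (3.135,4.000)–(3.000,4.251)
total: 12 segments, chained into 1 closed loop(s), length Σ = 8.522922

segments=12 loops=1 length=8.523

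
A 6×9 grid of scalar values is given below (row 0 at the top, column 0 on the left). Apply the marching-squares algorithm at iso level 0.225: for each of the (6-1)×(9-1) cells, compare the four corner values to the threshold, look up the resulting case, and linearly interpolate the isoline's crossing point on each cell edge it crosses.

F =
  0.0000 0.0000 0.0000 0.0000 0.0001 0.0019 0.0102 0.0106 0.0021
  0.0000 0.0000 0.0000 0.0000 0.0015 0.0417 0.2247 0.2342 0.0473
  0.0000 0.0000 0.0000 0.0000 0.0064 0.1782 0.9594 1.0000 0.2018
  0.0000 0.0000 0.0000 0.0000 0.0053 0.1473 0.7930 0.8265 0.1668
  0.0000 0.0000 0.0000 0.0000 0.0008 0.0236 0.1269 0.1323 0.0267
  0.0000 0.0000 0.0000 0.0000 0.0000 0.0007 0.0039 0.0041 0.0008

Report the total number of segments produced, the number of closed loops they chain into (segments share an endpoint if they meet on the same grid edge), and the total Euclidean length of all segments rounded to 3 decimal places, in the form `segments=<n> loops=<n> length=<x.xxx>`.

segments=10 loops=1 length=9.284

cell (0,6): code 0100 → (0.959,7.000)–(1.000,6.032)
cell (0,7): code 1000 → (1.000,7.049)–(0.959,7.000)
cell (1,5): code 0100 → (1.000,6.000)–(2.000,5.060)
cell (1,6): code 1110 → (1.000,6.032)–(1.000,6.000)
cell (1,7): code 1001 → (2.000,7.971)–(1.000,7.049)
cell (2,5): code 0110 → (2.000,5.060)–(3.000,5.120)
cell (2,7): code 1001 → (3.000,7.912)–(2.000,7.971)
cell (3,5): code 0010 → (3.000,5.120)–(3.853,6.000)
cell (3,6): code 0011 → (3.853,6.000)–(3.866,7.000)
cell (3,7): code 0001 → (3.866,7.000)–(3.000,7.912)
total: 10 segments, chained into 1 closed loop(s), length Σ = 9.283838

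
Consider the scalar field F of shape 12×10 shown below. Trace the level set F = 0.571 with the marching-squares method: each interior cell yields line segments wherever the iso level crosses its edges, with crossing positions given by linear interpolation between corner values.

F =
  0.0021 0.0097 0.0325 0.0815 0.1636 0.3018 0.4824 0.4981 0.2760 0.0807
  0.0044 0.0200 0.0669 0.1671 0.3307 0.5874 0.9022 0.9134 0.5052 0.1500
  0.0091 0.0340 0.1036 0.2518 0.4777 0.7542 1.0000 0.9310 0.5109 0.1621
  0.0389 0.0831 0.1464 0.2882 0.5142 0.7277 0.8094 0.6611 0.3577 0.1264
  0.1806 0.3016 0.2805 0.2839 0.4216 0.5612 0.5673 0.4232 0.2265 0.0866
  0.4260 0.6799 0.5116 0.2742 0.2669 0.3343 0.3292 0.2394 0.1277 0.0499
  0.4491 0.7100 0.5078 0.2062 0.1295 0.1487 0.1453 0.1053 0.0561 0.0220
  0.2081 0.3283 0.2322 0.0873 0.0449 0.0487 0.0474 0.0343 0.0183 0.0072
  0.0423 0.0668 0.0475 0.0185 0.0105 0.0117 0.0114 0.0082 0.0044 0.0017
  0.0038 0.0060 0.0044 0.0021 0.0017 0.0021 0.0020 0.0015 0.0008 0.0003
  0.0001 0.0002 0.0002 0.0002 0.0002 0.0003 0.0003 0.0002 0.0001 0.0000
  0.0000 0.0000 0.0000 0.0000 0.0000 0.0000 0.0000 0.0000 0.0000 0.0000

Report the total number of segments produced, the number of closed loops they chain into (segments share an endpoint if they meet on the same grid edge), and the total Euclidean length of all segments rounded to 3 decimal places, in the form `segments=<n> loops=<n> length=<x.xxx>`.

cell (0,4): code 0100 → (0.943,5.000)–(1.000,4.936)
cell (0,5): code 1100 → (0.211,6.000)–(0.943,5.000)
cell (0,6): code 1100 → (0.176,7.000)–(0.211,6.000)
cell (0,7): code 1000 → (1.000,7.839)–(0.176,7.000)
cell (1,4): code 0110 → (1.000,4.936)–(2.000,4.337)
cell (1,7): code 1001 → (2.000,7.857)–(1.000,7.839)
cell (2,4): code 0110 → (2.000,4.337)–(3.000,4.266)
cell (2,7): code 1001 → (3.000,7.297)–(2.000,7.857)
cell (3,4): code 0010 → (3.000,4.266)–(3.941,5.000)
cell (3,5): code 0011 → (3.941,5.000)–(3.985,6.000)
cell (3,6): code 0011 → (3.985,6.000)–(3.379,7.000)
cell (3,7): code 0001 → (3.379,7.000)–(3.000,7.297)
cell (4,0): code 0100 → (4.712,1.000)–(5.000,0.571)
cell (4,1): code 1000 → (5.000,1.647)–(4.712,1.000)
cell (5,0): code 0110 → (5.000,0.571)–(6.000,0.467)
cell (5,1): code 1001 → (6.000,1.687)–(5.000,1.647)
cell (6,0): code 0010 → (6.000,0.467)–(6.364,1.000)
cell (6,1): code 0001 → (6.364,1.000)–(6.000,1.687)
total: 18 segments, chained into 2 closed loop(s), length Σ = 16.315249

segments=18 loops=2 length=16.315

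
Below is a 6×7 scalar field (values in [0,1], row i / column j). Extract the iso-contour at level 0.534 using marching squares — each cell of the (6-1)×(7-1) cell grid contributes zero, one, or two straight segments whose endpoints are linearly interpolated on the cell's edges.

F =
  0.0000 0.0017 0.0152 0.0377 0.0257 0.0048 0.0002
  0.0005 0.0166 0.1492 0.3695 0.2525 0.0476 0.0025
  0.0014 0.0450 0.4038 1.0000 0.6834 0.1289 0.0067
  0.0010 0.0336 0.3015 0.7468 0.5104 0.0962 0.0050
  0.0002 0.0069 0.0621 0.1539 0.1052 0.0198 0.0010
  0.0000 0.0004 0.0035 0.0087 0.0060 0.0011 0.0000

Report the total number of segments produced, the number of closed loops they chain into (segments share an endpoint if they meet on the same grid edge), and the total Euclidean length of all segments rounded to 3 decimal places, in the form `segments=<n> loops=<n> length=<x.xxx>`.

cell (1,2): code 0100 → (1.261,3.000)–(2.000,2.218)
cell (1,3): code 1100 → (1.653,4.000)–(1.261,3.000)
cell (1,4): code 1000 → (2.000,4.269)–(1.653,4.000)
cell (2,2): code 0110 → (2.000,2.218)–(3.000,2.522)
cell (2,3): code 1011 → (3.000,3.900)–(2.864,4.000)
cell (2,4): code 0001 → (2.864,4.000)–(2.000,4.269)
cell (3,2): code 0010 → (3.000,2.522)–(3.359,3.000)
cell (3,3): code 0001 → (3.359,3.000)–(3.000,3.900)
total: 8 segments, chained into 1 closed loop(s), length Σ = 6.274578

segments=8 loops=1 length=6.275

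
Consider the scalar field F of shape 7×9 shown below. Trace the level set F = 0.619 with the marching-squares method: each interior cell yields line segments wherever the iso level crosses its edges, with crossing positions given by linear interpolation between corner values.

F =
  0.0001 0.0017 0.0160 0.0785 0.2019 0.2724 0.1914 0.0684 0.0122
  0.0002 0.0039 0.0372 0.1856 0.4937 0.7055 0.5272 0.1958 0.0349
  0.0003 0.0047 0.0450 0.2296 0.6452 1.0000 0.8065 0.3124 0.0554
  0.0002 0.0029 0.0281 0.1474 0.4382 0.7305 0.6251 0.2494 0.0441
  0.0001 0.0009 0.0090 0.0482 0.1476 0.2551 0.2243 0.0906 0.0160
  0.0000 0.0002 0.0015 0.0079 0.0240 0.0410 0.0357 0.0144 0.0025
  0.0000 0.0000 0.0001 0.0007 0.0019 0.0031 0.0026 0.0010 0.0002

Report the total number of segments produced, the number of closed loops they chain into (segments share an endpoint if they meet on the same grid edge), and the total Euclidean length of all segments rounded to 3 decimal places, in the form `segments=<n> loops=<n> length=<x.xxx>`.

cell (0,4): code 0100 → (0.800,5.000)–(1.000,4.592)
cell (0,5): code 1000 → (1.000,5.485)–(0.800,5.000)
cell (1,3): code 0100 → (1.827,4.000)–(2.000,3.937)
cell (1,4): code 1110 → (1.000,4.592)–(1.827,4.000)
cell (1,5): code 1101 → (1.329,6.000)–(1.000,5.485)
cell (1,6): code 1000 → (2.000,6.379)–(1.329,6.000)
cell (2,3): code 0010 → (2.000,3.937)–(2.127,4.000)
cell (2,4): code 0111 → (2.127,4.000)–(3.000,4.619)
cell (2,6): code 1001 → (3.000,6.016)–(2.000,6.379)
cell (3,4): code 0010 → (3.000,4.619)–(3.235,5.000)
cell (3,5): code 0011 → (3.235,5.000)–(3.015,6.000)
cell (3,6): code 0001 → (3.015,6.000)–(3.000,6.016)
total: 12 segments, chained into 1 closed loop(s), length Σ = 7.331596

segments=12 loops=1 length=7.332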